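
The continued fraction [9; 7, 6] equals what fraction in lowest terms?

Fold from the inside: start with 6/1.
  7 + 1/6 = 43/6
  9 + 6/43 = 393/43

393/43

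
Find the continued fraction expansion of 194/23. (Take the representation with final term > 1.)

[8; 2, 3, 3]

194 = 8×23 + 10
23 = 2×10 + 3
10 = 3×3 + 1
3 = 3×1 + 0  (stop)
So 194/23 = [8; 2, 3, 3].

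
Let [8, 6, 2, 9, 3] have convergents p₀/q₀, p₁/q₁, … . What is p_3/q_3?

Using pₖ = aₖpₖ₋₁ + pₖ₋₂, qₖ = aₖqₖ₋₁ + qₖ₋₂ (with p₋₁=1, p₋₂=0, q₋₁=0, q₋₂=1):
  k=0: a=8, p=8, q=1
  k=1: a=6, p=49, q=6
  k=2: a=2, p=106, q=13
  k=3: a=9, p=1003, q=123

1003/123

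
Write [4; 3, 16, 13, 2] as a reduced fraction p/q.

Using pₖ = aₖpₖ₋₁ + pₖ₋₂ and qₖ = aₖqₖ₋₁ + qₖ₋₂:
  k=0: a=4, p=4, q=1
  k=1: a=3, p=13, q=3
  k=2: a=16, p=212, q=49
  k=3: a=13, p=2769, q=640
  k=4: a=2, p=5750, q=1329

5750/1329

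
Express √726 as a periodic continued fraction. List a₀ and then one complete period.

[26; 1, 16, 1, 52]

a₀ = ⌊√726⌋ = 26.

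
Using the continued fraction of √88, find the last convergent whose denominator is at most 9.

75/8

√88 = [9; 2, 1, 1, 1, 2, 18, …] (period length 6).
Convergents:
  p_0/q_0 = 9/1
  p_1/q_1 = 19/2
  p_2/q_2 = 28/3
  p_3/q_3 = 47/5
  p_4/q_4 = 75/8
  p_5/q_5 = 197/21
q_4 = 8 ≤ 9 < 21 = q_5, so the answer is 75/8.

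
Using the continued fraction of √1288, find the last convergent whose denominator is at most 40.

323/9

√1288 = [35; 1, 7, 1, 70, …] (period length 4).
Convergents:
  p_0/q_0 = 35/1
  p_1/q_1 = 36/1
  p_2/q_2 = 287/8
  p_3/q_3 = 323/9
  p_4/q_4 = 22897/638
q_3 = 9 ≤ 40 < 638 = q_4, so the answer is 323/9.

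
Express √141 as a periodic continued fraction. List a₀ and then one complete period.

a₀ = ⌊√141⌋ = 11.
With m₀=0, d₀=1 and mₖ₊₁ = dₖaₖ − mₖ, dₖ₊₁ = (n − mₖ₊₁²)/dₖ, aₖ₊₁ = ⌊(a₀+mₖ₊₁)/dₖ₊₁⌋:
  k=1: m=11, d=20, a=1
  k=2: m=9, d=3, a=6
  k=3: m=9, d=20, a=1
  k=4: m=11, d=1, a=22
d=1 and a=2a₀=22 at k=4, so the next step gives (m, d) = (11, 20) again — its k=1 value — and the period has length 4.

[11; 1, 6, 1, 22]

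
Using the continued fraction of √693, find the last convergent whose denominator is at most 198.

5186/197

√693 = [26; 3, 12, 1, 4, 1, 12, 3, 52, …] (period length 8).
Convergents:
  p_0/q_0 = 26/1
  p_1/q_1 = 79/3
  p_2/q_2 = 974/37
  p_3/q_3 = 1053/40
  p_4/q_4 = 5186/197
  p_5/q_5 = 6239/237
q_4 = 197 ≤ 198 < 237 = q_5, so the answer is 5186/197.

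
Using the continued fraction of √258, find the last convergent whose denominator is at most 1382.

8240/513

√258 = [16; 16, 32, …] (period length 2).
Convergents:
  p_0/q_0 = 16/1
  p_1/q_1 = 257/16
  p_2/q_2 = 8240/513
  p_3/q_3 = 132097/8224
q_2 = 513 ≤ 1382 < 8224 = q_3, so the answer is 8240/513.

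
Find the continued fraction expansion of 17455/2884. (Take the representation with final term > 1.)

17455 = 6*2884 + 151
2884 = 19*151 + 15
151 = 10*15 + 1
15 = 15*1 + 0  (stop)
So 17455/2884 = [6; 19, 10, 15].

[6; 19, 10, 15]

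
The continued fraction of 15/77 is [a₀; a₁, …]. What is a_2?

7

15 = 0·77 + 15   →  a_0 = 0
77 = 5·15 + 2   →  a_1 = 5
15 = 7·2 + 1   →  a_2 = 7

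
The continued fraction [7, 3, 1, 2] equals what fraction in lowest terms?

80/11

Using pₖ = aₖpₖ₋₁ + pₖ₋₂ and qₖ = aₖqₖ₋₁ + qₖ₋₂:
  k=0: a=7, p=7, q=1
  k=1: a=3, p=22, q=3
  k=2: a=1, p=29, q=4
  k=3: a=2, p=80, q=11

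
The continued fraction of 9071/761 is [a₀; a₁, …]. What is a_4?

9071 = 11·761 + 700   →  a_0 = 11
761 = 1·700 + 61   →  a_1 = 1
700 = 11·61 + 29   →  a_2 = 11
61 = 2·29 + 3   →  a_3 = 2
29 = 9·3 + 2   →  a_4 = 9

9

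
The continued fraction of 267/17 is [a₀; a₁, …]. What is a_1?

267 = 15·17 + 12   →  a_0 = 15
17 = 1·12 + 5   →  a_1 = 1

1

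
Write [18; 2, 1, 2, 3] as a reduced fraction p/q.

496/27

Fold from the inside: start with 3/1.
  2 + 1/3 = 7/3
  1 + 3/7 = 10/7
  2 + 7/10 = 27/10
  18 + 10/27 = 496/27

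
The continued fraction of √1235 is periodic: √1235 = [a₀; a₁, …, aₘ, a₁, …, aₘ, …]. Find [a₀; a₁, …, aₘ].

[35; 7, 70]

a₀ = ⌊√1235⌋ = 35.
With m₀=0, d₀=1 and mₖ₊₁ = dₖaₖ − mₖ, dₖ₊₁ = (n − mₖ₊₁²)/dₖ, aₖ₊₁ = ⌊(a₀+mₖ₊₁)/dₖ₊₁⌋:
  k=1: m=35, d=10, a=7
  k=2: m=35, d=1, a=70
d=1 and a=2a₀=70 at k=2, so the next step gives (m, d) = (35, 10) again — its k=1 value — and the period has length 2.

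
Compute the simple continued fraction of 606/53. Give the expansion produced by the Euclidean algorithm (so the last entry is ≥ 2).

[11; 2, 3, 3, 2]

606 = 11·53 + 23
53 = 2·23 + 7
23 = 3·7 + 2
7 = 3·2 + 1
2 = 2·1 + 0  (stop)
So 606/53 = [11; 2, 3, 3, 2].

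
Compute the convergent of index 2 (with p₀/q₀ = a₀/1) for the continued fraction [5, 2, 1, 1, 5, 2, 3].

16/3

Using pₖ = aₖpₖ₋₁ + pₖ₋₂, qₖ = aₖqₖ₋₁ + qₖ₋₂ (with p₋₁=1, p₋₂=0, q₋₁=0, q₋₂=1):
  k=0: a=5, p=5, q=1
  k=1: a=2, p=11, q=2
  k=2: a=1, p=16, q=3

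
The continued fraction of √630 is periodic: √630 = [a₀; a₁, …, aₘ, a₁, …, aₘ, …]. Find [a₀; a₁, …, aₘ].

a₀ = ⌊√630⌋ = 25.
With m₀=0, d₀=1 and mₖ₊₁ = dₖaₖ − mₖ, dₖ₊₁ = (n − mₖ₊₁²)/dₖ, aₖ₊₁ = ⌊(a₀+mₖ₊₁)/dₖ₊₁⌋:
  k=1: m=25, d=5, a=10
  k=2: m=25, d=1, a=50
d=1 and a=2a₀=50 at k=2, so the next step gives (m, d) = (25, 5) again — its k=1 value — and the period has length 2.

[25; 10, 50]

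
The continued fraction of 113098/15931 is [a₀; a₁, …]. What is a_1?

10

113098 = 7·15931 + 1581   →  a_0 = 7
15931 = 10·1581 + 121   →  a_1 = 10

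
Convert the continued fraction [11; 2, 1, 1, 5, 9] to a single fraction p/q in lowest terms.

Using pₖ = aₖpₖ₋₁ + pₖ₋₂ and qₖ = aₖqₖ₋₁ + qₖ₋₂:
  k=0: a=11, p=11, q=1
  k=1: a=2, p=23, q=2
  k=2: a=1, p=34, q=3
  k=3: a=1, p=57, q=5
  k=4: a=5, p=319, q=28
  k=5: a=9, p=2928, q=257

2928/257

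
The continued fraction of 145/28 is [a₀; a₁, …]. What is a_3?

145 = 5·28 + 5   →  a_0 = 5
28 = 5·5 + 3   →  a_1 = 5
5 = 1·3 + 2   →  a_2 = 1
3 = 1·2 + 1   →  a_3 = 1

1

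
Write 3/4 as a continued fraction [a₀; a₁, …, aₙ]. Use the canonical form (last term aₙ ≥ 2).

[0; 1, 3]

3 = 0×4 + 3
4 = 1×3 + 1
3 = 3×1 + 0  (stop)
So 3/4 = [0; 1, 3].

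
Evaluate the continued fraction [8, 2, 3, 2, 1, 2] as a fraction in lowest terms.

523/62

Using pₖ = aₖpₖ₋₁ + pₖ₋₂ and qₖ = aₖqₖ₋₁ + qₖ₋₂:
  k=0: a=8, p=8, q=1
  k=1: a=2, p=17, q=2
  k=2: a=3, p=59, q=7
  k=3: a=2, p=135, q=16
  k=4: a=1, p=194, q=23
  k=5: a=2, p=523, q=62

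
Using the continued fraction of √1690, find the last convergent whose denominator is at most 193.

3001/73

√1690 = [41; 9, 8, 9, 82, …] (period length 4).
Convergents:
  p_0/q_0 = 41/1
  p_1/q_1 = 370/9
  p_2/q_2 = 3001/73
  p_3/q_3 = 27379/666
q_2 = 73 ≤ 193 < 666 = q_3, so the answer is 3001/73.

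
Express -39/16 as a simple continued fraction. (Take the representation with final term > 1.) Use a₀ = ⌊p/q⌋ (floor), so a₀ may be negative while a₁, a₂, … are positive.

-39 = -3*16 + 9
16 = 1*9 + 7
9 = 1*7 + 2
7 = 3*2 + 1
2 = 2*1 + 0  (stop)
So -39/16 = [-3; 1, 1, 3, 2].

[-3; 1, 1, 3, 2]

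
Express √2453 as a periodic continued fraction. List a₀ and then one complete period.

a₀ = ⌊√2453⌋ = 49.
With m₀=0, d₀=1 and mₖ₊₁ = dₖaₖ − mₖ, dₖ₊₁ = (n − mₖ₊₁²)/dₖ, aₖ₊₁ = ⌊(a₀+mₖ₊₁)/dₖ₊₁⌋:
  k=1: m=49, d=52, a=1
  k=2: m=3, d=47, a=1
  k=3: m=44, d=11, a=8
  k=4: m=44, d=47, a=1
  k=5: m=3, d=52, a=1
  k=6: m=49, d=1, a=98
d=1 and a=2a₀=98 at k=6, so the next step gives (m, d) = (49, 52) again — its k=1 value — and the period has length 6.

[49; 1, 1, 8, 1, 1, 98]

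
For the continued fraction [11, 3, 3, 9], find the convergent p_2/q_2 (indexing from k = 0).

113/10

Using pₖ = aₖpₖ₋₁ + pₖ₋₂, qₖ = aₖqₖ₋₁ + qₖ₋₂ (with p₋₁=1, p₋₂=0, q₋₁=0, q₋₂=1):
  k=0: a=11, p=11, q=1
  k=1: a=3, p=34, q=3
  k=2: a=3, p=113, q=10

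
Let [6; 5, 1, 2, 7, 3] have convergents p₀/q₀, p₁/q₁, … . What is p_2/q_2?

Using pₖ = aₖpₖ₋₁ + pₖ₋₂, qₖ = aₖqₖ₋₁ + qₖ₋₂ (with p₋₁=1, p₋₂=0, q₋₁=0, q₋₂=1):
  k=0: a=6, p=6, q=1
  k=1: a=5, p=31, q=5
  k=2: a=1, p=37, q=6

37/6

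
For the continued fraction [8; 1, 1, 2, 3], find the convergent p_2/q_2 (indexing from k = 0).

17/2

Using pₖ = aₖpₖ₋₁ + pₖ₋₂, qₖ = aₖqₖ₋₁ + qₖ₋₂ (with p₋₁=1, p₋₂=0, q₋₁=0, q₋₂=1):
  k=0: a=8, p=8, q=1
  k=1: a=1, p=9, q=1
  k=2: a=1, p=17, q=2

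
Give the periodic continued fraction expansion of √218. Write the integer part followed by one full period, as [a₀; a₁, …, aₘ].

[14; 1, 3, 3, 1, 28]

a₀ = ⌊√218⌋ = 14.
With m₀=0, d₀=1 and mₖ₊₁ = dₖaₖ − mₖ, dₖ₊₁ = (n − mₖ₊₁²)/dₖ, aₖ₊₁ = ⌊(a₀+mₖ₊₁)/dₖ₊₁⌋:
  k=1: m=14, d=22, a=1
  k=2: m=8, d=7, a=3
  k=3: m=13, d=7, a=3
  k=4: m=8, d=22, a=1
  k=5: m=14, d=1, a=28
d=1 and a=2a₀=28 at k=5, so the next step gives (m, d) = (14, 22) again — its k=1 value — and the period has length 5.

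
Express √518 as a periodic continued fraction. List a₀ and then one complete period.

a₀ = ⌊√518⌋ = 22.
With m₀=0, d₀=1 and mₖ₊₁ = dₖaₖ − mₖ, dₖ₊₁ = (n − mₖ₊₁²)/dₖ, aₖ₊₁ = ⌊(a₀+mₖ₊₁)/dₖ₊₁⌋:
  k=1: m=22, d=34, a=1
  k=2: m=12, d=11, a=3
  k=3: m=21, d=7, a=6
  k=4: m=21, d=11, a=3
  k=5: m=12, d=34, a=1
  k=6: m=22, d=1, a=44
d=1 and a=2a₀=44 at k=6, so the next step gives (m, d) = (22, 34) again — its k=1 value — and the period has length 6.

[22; 1, 3, 6, 3, 1, 44]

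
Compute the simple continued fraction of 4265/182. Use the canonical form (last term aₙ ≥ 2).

4265 = 23*182 + 79
182 = 2*79 + 24
79 = 3*24 + 7
24 = 3*7 + 3
7 = 2*3 + 1
3 = 3*1 + 0  (stop)
So 4265/182 = [23; 2, 3, 3, 2, 3].

[23; 2, 3, 3, 2, 3]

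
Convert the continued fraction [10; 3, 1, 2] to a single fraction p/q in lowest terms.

Using pₖ = aₖpₖ₋₁ + pₖ₋₂ and qₖ = aₖqₖ₋₁ + qₖ₋₂:
  k=0: a=10, p=10, q=1
  k=1: a=3, p=31, q=3
  k=2: a=1, p=41, q=4
  k=3: a=2, p=113, q=11

113/11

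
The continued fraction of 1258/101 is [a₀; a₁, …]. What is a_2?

5

1258 = 12·101 + 46   →  a_0 = 12
101 = 2·46 + 9   →  a_1 = 2
46 = 5·9 + 1   →  a_2 = 5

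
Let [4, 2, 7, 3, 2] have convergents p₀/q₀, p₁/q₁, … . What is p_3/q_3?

Using pₖ = aₖpₖ₋₁ + pₖ₋₂, qₖ = aₖqₖ₋₁ + qₖ₋₂ (with p₋₁=1, p₋₂=0, q₋₁=0, q₋₂=1):
  k=0: a=4, p=4, q=1
  k=1: a=2, p=9, q=2
  k=2: a=7, p=67, q=15
  k=3: a=3, p=210, q=47

210/47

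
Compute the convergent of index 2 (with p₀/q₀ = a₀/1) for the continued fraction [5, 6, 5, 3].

160/31

Using pₖ = aₖpₖ₋₁ + pₖ₋₂, qₖ = aₖqₖ₋₁ + qₖ₋₂ (with p₋₁=1, p₋₂=0, q₋₁=0, q₋₂=1):
  k=0: a=5, p=5, q=1
  k=1: a=6, p=31, q=6
  k=2: a=5, p=160, q=31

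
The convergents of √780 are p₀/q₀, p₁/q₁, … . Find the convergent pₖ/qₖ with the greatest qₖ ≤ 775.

√780 = [27; 1, 12, 1, 54, …] (period length 4).
Convergents:
  p_0/q_0 = 27/1
  p_1/q_1 = 28/1
  p_2/q_2 = 363/13
  p_3/q_3 = 391/14
  p_4/q_4 = 21477/769
  p_5/q_5 = 21868/783
q_4 = 769 ≤ 775 < 783 = q_5, so the answer is 21477/769.

21477/769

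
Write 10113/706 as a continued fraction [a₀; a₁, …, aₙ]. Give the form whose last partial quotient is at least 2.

10113 = 14·706 + 229
706 = 3·229 + 19
229 = 12·19 + 1
19 = 19·1 + 0  (stop)
So 10113/706 = [14; 3, 12, 19].

[14; 3, 12, 19]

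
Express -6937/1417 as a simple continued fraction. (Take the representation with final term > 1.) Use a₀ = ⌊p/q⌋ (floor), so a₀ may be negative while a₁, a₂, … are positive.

-6937 = -5·1417 + 148
1417 = 9·148 + 85
148 = 1·85 + 63
85 = 1·63 + 22
63 = 2·22 + 19
22 = 1·19 + 3
19 = 6·3 + 1
3 = 3·1 + 0  (stop)
So -6937/1417 = [-5; 9, 1, 1, 2, 1, 6, 3].

[-5; 9, 1, 1, 2, 1, 6, 3]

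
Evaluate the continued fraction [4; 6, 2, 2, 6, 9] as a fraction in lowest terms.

7801/1877

Fold from the inside: start with 9/1.
  6 + 1/9 = 55/9
  2 + 9/55 = 119/55
  2 + 55/119 = 293/119
  6 + 119/293 = 1877/293
  4 + 293/1877 = 7801/1877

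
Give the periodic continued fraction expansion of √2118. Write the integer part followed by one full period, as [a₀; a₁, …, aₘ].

[46; 46, 92]

a₀ = ⌊√2118⌋ = 46.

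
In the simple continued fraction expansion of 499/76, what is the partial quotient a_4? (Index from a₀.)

3

499 = 6·76 + 43   →  a_0 = 6
76 = 1·43 + 33   →  a_1 = 1
43 = 1·33 + 10   →  a_2 = 1
33 = 3·10 + 3   →  a_3 = 3
10 = 3·3 + 1   →  a_4 = 3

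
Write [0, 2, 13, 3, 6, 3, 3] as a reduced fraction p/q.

Using pₖ = aₖpₖ₋₁ + pₖ₋₂ and qₖ = aₖqₖ₋₁ + qₖ₋₂:
  k=0: a=0, p=0, q=1
  k=1: a=2, p=1, q=2
  k=2: a=13, p=13, q=27
  k=3: a=3, p=40, q=83
  k=4: a=6, p=253, q=525
  k=5: a=3, p=799, q=1658
  k=6: a=3, p=2650, q=5499

2650/5499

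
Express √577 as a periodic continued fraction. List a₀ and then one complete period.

[24; 48]

a₀ = ⌊√577⌋ = 24.
With m₀=0, d₀=1 and mₖ₊₁ = dₖaₖ − mₖ, dₖ₊₁ = (n − mₖ₊₁²)/dₖ, aₖ₊₁ = ⌊(a₀+mₖ₊₁)/dₖ₊₁⌋:
  k=1: m=24, d=1, a=48
d=1 and a=2a₀=48 at k=1, so the next step gives (m, d) = (24, 1) again — its k=1 value — and the period has length 1.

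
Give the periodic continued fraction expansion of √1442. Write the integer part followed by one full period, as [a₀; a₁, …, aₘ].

[37; 1, 36, 1, 74]

a₀ = ⌊√1442⌋ = 37.
With m₀=0, d₀=1 and mₖ₊₁ = dₖaₖ − mₖ, dₖ₊₁ = (n − mₖ₊₁²)/dₖ, aₖ₊₁ = ⌊(a₀+mₖ₊₁)/dₖ₊₁⌋:
  k=1: m=37, d=73, a=1
  k=2: m=36, d=2, a=36
  k=3: m=36, d=73, a=1
  k=4: m=37, d=1, a=74
d=1 and a=2a₀=74 at k=4, so the next step gives (m, d) = (37, 73) again — its k=1 value — and the period has length 4.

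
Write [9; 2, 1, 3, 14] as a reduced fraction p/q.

1470/157

Fold from the inside: start with 14/1.
  3 + 1/14 = 43/14
  1 + 14/43 = 57/43
  2 + 43/57 = 157/57
  9 + 57/157 = 1470/157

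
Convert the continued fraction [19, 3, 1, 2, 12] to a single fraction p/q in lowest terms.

2621/136

Using pₖ = aₖpₖ₋₁ + pₖ₋₂ and qₖ = aₖqₖ₋₁ + qₖ₋₂:
  k=0: a=19, p=19, q=1
  k=1: a=3, p=58, q=3
  k=2: a=1, p=77, q=4
  k=3: a=2, p=212, q=11
  k=4: a=12, p=2621, q=136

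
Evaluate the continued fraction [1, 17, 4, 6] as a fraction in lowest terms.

Using pₖ = aₖpₖ₋₁ + pₖ₋₂ and qₖ = aₖqₖ₋₁ + qₖ₋₂:
  k=0: a=1, p=1, q=1
  k=1: a=17, p=18, q=17
  k=2: a=4, p=73, q=69
  k=3: a=6, p=456, q=431

456/431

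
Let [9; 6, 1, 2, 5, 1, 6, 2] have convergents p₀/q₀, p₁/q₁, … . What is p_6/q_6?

7951/869

Using pₖ = aₖpₖ₋₁ + pₖ₋₂, qₖ = aₖqₖ₋₁ + qₖ₋₂ (with p₋₁=1, p₋₂=0, q₋₁=0, q₋₂=1):
  k=0: a=9, p=9, q=1
  k=1: a=6, p=55, q=6
  k=2: a=1, p=64, q=7
  k=3: a=2, p=183, q=20
  k=4: a=5, p=979, q=107
  k=5: a=1, p=1162, q=127
  k=6: a=6, p=7951, q=869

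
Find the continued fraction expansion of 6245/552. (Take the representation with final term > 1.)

[11; 3, 5, 4, 8]

6245 = 11×552 + 173
552 = 3×173 + 33
173 = 5×33 + 8
33 = 4×8 + 1
8 = 8×1 + 0  (stop)
So 6245/552 = [11; 3, 5, 4, 8].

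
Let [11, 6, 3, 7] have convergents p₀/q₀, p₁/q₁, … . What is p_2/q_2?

212/19

Using pₖ = aₖpₖ₋₁ + pₖ₋₂, qₖ = aₖqₖ₋₁ + qₖ₋₂ (with p₋₁=1, p₋₂=0, q₋₁=0, q₋₂=1):
  k=0: a=11, p=11, q=1
  k=1: a=6, p=67, q=6
  k=2: a=3, p=212, q=19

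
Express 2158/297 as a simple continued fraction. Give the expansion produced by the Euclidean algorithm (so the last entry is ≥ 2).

[7; 3, 1, 3, 6, 3]

2158 = 7×297 + 79
297 = 3×79 + 60
79 = 1×60 + 19
60 = 3×19 + 3
19 = 6×3 + 1
3 = 3×1 + 0  (stop)
So 2158/297 = [7; 3, 1, 3, 6, 3].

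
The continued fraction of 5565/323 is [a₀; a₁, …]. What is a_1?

4

5565 = 17·323 + 74   →  a_0 = 17
323 = 4·74 + 27   →  a_1 = 4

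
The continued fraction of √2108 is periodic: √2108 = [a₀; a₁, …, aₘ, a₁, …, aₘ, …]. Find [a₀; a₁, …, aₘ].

a₀ = ⌊√2108⌋ = 45.
With m₀=0, d₀=1 and mₖ₊₁ = dₖaₖ − mₖ, dₖ₊₁ = (n − mₖ₊₁²)/dₖ, aₖ₊₁ = ⌊(a₀+mₖ₊₁)/dₖ₊₁⌋:
  k=1: m=45, d=83, a=1
  k=2: m=38, d=8, a=10
  k=3: m=42, d=43, a=2
  k=4: m=44, d=4, a=22
  k=5: m=44, d=43, a=2
  k=6: m=42, d=8, a=10
  k=7: m=38, d=83, a=1
  k=8: m=45, d=1, a=90
d=1 and a=2a₀=90 at k=8, so the next step gives (m, d) = (45, 83) again — its k=1 value — and the period has length 8.

[45; 1, 10, 2, 22, 2, 10, 1, 90]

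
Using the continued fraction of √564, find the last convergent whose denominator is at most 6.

95/4

√564 = [23; 1, 2, 1, 46, …] (period length 4).
Convergents:
  p_0/q_0 = 23/1
  p_1/q_1 = 24/1
  p_2/q_2 = 71/3
  p_3/q_3 = 95/4
  p_4/q_4 = 4441/187
q_3 = 4 ≤ 6 < 187 = q_4, so the answer is 95/4.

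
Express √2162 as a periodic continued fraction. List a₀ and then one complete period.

[46; 2, 92]

a₀ = ⌊√2162⌋ = 46.
With m₀=0, d₀=1 and mₖ₊₁ = dₖaₖ − mₖ, dₖ₊₁ = (n − mₖ₊₁²)/dₖ, aₖ₊₁ = ⌊(a₀+mₖ₊₁)/dₖ₊₁⌋:
  k=1: m=46, d=46, a=2
  k=2: m=46, d=1, a=92
d=1 and a=2a₀=92 at k=2, so the next step gives (m, d) = (46, 46) again — its k=1 value — and the period has length 2.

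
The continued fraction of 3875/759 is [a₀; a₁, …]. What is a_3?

3875 = 5·759 + 80   →  a_0 = 5
759 = 9·80 + 39   →  a_1 = 9
80 = 2·39 + 2   →  a_2 = 2
39 = 19·2 + 1   →  a_3 = 19

19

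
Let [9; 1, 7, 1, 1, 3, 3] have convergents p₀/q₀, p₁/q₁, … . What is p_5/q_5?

Using pₖ = aₖpₖ₋₁ + pₖ₋₂, qₖ = aₖqₖ₋₁ + qₖ₋₂ (with p₋₁=1, p₋₂=0, q₋₁=0, q₋₂=1):
  k=0: a=9, p=9, q=1
  k=1: a=1, p=10, q=1
  k=2: a=7, p=79, q=8
  k=3: a=1, p=89, q=9
  k=4: a=1, p=168, q=17
  k=5: a=3, p=593, q=60

593/60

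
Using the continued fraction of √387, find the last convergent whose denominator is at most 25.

59/3

√387 = [19; 1, 2, 19, 2, 1, 38, …] (period length 6).
Convergents:
  p_0/q_0 = 19/1
  p_1/q_1 = 20/1
  p_2/q_2 = 59/3
  p_3/q_3 = 1141/58
q_2 = 3 ≤ 25 < 58 = q_3, so the answer is 59/3.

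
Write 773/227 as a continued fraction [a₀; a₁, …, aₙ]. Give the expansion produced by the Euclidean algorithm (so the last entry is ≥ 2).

[3; 2, 2, 7, 6]

773 = 3*227 + 92
227 = 2*92 + 43
92 = 2*43 + 6
43 = 7*6 + 1
6 = 6*1 + 0  (stop)
So 773/227 = [3; 2, 2, 7, 6].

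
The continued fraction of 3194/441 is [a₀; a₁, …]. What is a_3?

4

3194 = 7·441 + 107   →  a_0 = 7
441 = 4·107 + 13   →  a_1 = 4
107 = 8·13 + 3   →  a_2 = 8
13 = 4·3 + 1   →  a_3 = 4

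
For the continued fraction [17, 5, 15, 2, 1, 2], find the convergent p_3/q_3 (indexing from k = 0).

2700/157

Using pₖ = aₖpₖ₋₁ + pₖ₋₂, qₖ = aₖqₖ₋₁ + qₖ₋₂ (with p₋₁=1, p₋₂=0, q₋₁=0, q₋₂=1):
  k=0: a=17, p=17, q=1
  k=1: a=5, p=86, q=5
  k=2: a=15, p=1307, q=76
  k=3: a=2, p=2700, q=157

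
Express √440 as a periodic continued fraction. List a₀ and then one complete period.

[20; 1, 40]

a₀ = ⌊√440⌋ = 20.
With m₀=0, d₀=1 and mₖ₊₁ = dₖaₖ − mₖ, dₖ₊₁ = (n − mₖ₊₁²)/dₖ, aₖ₊₁ = ⌊(a₀+mₖ₊₁)/dₖ₊₁⌋:
  k=1: m=20, d=40, a=1
  k=2: m=20, d=1, a=40
d=1 and a=2a₀=40 at k=2, so the next step gives (m, d) = (20, 40) again — its k=1 value — and the period has length 2.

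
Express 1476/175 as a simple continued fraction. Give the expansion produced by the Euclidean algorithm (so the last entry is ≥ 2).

[8; 2, 3, 3, 3, 2]

1476 = 8*175 + 76
175 = 2*76 + 23
76 = 3*23 + 7
23 = 3*7 + 2
7 = 3*2 + 1
2 = 2*1 + 0  (stop)
So 1476/175 = [8; 2, 3, 3, 3, 2].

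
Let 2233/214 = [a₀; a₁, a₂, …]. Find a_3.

3

2233 = 10·214 + 93   →  a_0 = 10
214 = 2·93 + 28   →  a_1 = 2
93 = 3·28 + 9   →  a_2 = 3
28 = 3·9 + 1   →  a_3 = 3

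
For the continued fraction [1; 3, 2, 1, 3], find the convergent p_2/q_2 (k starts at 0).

9/7

Using pₖ = aₖpₖ₋₁ + pₖ₋₂, qₖ = aₖqₖ₋₁ + qₖ₋₂ (with p₋₁=1, p₋₂=0, q₋₁=0, q₋₂=1):
  k=0: a=1, p=1, q=1
  k=1: a=3, p=4, q=3
  k=2: a=2, p=9, q=7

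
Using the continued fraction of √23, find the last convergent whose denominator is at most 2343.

√23 = [4; 1, 3, 1, 8, …] (period length 4).
Convergents:
  p_0/q_0 = 4/1
  p_1/q_1 = 5/1
  p_2/q_2 = 19/4
  p_3/q_3 = 24/5
  p_4/q_4 = 211/44
  p_5/q_5 = 235/49
  p_6/q_6 = 916/191
  p_7/q_7 = 1151/240
  p_8/q_8 = 10124/2111
  p_9/q_9 = 11275/2351
q_8 = 2111 ≤ 2343 < 2351 = q_9, so the answer is 10124/2111.

10124/2111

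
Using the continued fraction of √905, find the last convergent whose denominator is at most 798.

√905 = [30; 12, 60, …] (period length 2).
Convergents:
  p_0/q_0 = 30/1
  p_1/q_1 = 361/12
  p_2/q_2 = 21690/721
  p_3/q_3 = 260641/8664
q_2 = 721 ≤ 798 < 8664 = q_3, so the answer is 21690/721.

21690/721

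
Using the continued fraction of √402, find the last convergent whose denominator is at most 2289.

√402 = [20; 20, 40, …] (period length 2).
Convergents:
  p_0/q_0 = 20/1
  p_1/q_1 = 401/20
  p_2/q_2 = 16060/801
  p_3/q_3 = 321601/16040
q_2 = 801 ≤ 2289 < 16040 = q_3, so the answer is 16060/801.

16060/801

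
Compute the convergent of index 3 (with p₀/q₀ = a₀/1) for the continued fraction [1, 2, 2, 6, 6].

45/32

Using pₖ = aₖpₖ₋₁ + pₖ₋₂, qₖ = aₖqₖ₋₁ + qₖ₋₂ (with p₋₁=1, p₋₂=0, q₋₁=0, q₋₂=1):
  k=0: a=1, p=1, q=1
  k=1: a=2, p=3, q=2
  k=2: a=2, p=7, q=5
  k=3: a=6, p=45, q=32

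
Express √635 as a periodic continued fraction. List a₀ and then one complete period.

[25; 5, 50]

a₀ = ⌊√635⌋ = 25.
With m₀=0, d₀=1 and mₖ₊₁ = dₖaₖ − mₖ, dₖ₊₁ = (n − mₖ₊₁²)/dₖ, aₖ₊₁ = ⌊(a₀+mₖ₊₁)/dₖ₊₁⌋:
  k=1: m=25, d=10, a=5
  k=2: m=25, d=1, a=50
d=1 and a=2a₀=50 at k=2, so the next step gives (m, d) = (25, 10) again — its k=1 value — and the period has length 2.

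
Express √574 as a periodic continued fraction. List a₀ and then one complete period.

[23; 1, 22, 1, 46]

a₀ = ⌊√574⌋ = 23.
With m₀=0, d₀=1 and mₖ₊₁ = dₖaₖ − mₖ, dₖ₊₁ = (n − mₖ₊₁²)/dₖ, aₖ₊₁ = ⌊(a₀+mₖ₊₁)/dₖ₊₁⌋:
  k=1: m=23, d=45, a=1
  k=2: m=22, d=2, a=22
  k=3: m=22, d=45, a=1
  k=4: m=23, d=1, a=46
d=1 and a=2a₀=46 at k=4, so the next step gives (m, d) = (23, 45) again — its k=1 value — and the period has length 4.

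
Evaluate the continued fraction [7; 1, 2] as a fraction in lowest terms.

Using pₖ = aₖpₖ₋₁ + pₖ₋₂ and qₖ = aₖqₖ₋₁ + qₖ₋₂:
  k=0: a=7, p=7, q=1
  k=1: a=1, p=8, q=1
  k=2: a=2, p=23, q=3

23/3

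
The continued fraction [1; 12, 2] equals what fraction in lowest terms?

Using pₖ = aₖpₖ₋₁ + pₖ₋₂ and qₖ = aₖqₖ₋₁ + qₖ₋₂:
  k=0: a=1, p=1, q=1
  k=1: a=12, p=13, q=12
  k=2: a=2, p=27, q=25

27/25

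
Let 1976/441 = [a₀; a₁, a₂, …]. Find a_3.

1976 = 4·441 + 212   →  a_0 = 4
441 = 2·212 + 17   →  a_1 = 2
212 = 12·17 + 8   →  a_2 = 12
17 = 2·8 + 1   →  a_3 = 2

2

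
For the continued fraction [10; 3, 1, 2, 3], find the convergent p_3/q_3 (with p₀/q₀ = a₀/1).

Using pₖ = aₖpₖ₋₁ + pₖ₋₂, qₖ = aₖqₖ₋₁ + qₖ₋₂ (with p₋₁=1, p₋₂=0, q₋₁=0, q₋₂=1):
  k=0: a=10, p=10, q=1
  k=1: a=3, p=31, q=3
  k=2: a=1, p=41, q=4
  k=3: a=2, p=113, q=11

113/11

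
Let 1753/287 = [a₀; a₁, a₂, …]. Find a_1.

1753 = 6·287 + 31   →  a_0 = 6
287 = 9·31 + 8   →  a_1 = 9

9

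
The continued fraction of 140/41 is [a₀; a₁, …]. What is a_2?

140 = 3·41 + 17   →  a_0 = 3
41 = 2·17 + 7   →  a_1 = 2
17 = 2·7 + 3   →  a_2 = 2

2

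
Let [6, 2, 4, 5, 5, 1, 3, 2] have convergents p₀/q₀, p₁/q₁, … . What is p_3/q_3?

Using pₖ = aₖpₖ₋₁ + pₖ₋₂, qₖ = aₖqₖ₋₁ + qₖ₋₂ (with p₋₁=1, p₋₂=0, q₋₁=0, q₋₂=1):
  k=0: a=6, p=6, q=1
  k=1: a=2, p=13, q=2
  k=2: a=4, p=58, q=9
  k=3: a=5, p=303, q=47

303/47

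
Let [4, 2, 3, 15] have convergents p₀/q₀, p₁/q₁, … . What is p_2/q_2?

31/7

Using pₖ = aₖpₖ₋₁ + pₖ₋₂, qₖ = aₖqₖ₋₁ + qₖ₋₂ (with p₋₁=1, p₋₂=0, q₋₁=0, q₋₂=1):
  k=0: a=4, p=4, q=1
  k=1: a=2, p=9, q=2
  k=2: a=3, p=31, q=7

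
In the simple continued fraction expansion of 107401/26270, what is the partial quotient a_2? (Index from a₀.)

107401 = 4·26270 + 2321   →  a_0 = 4
26270 = 11·2321 + 739   →  a_1 = 11
2321 = 3·739 + 104   →  a_2 = 3

3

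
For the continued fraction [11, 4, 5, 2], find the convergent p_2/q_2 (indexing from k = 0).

Using pₖ = aₖpₖ₋₁ + pₖ₋₂, qₖ = aₖqₖ₋₁ + qₖ₋₂ (with p₋₁=1, p₋₂=0, q₋₁=0, q₋₂=1):
  k=0: a=11, p=11, q=1
  k=1: a=4, p=45, q=4
  k=2: a=5, p=236, q=21

236/21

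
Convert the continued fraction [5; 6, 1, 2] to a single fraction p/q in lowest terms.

Using pₖ = aₖpₖ₋₁ + pₖ₋₂ and qₖ = aₖqₖ₋₁ + qₖ₋₂:
  k=0: a=5, p=5, q=1
  k=1: a=6, p=31, q=6
  k=2: a=1, p=36, q=7
  k=3: a=2, p=103, q=20

103/20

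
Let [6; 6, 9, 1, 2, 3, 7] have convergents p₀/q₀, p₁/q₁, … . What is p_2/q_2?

339/55

Using pₖ = aₖpₖ₋₁ + pₖ₋₂, qₖ = aₖqₖ₋₁ + qₖ₋₂ (with p₋₁=1, p₋₂=0, q₋₁=0, q₋₂=1):
  k=0: a=6, p=6, q=1
  k=1: a=6, p=37, q=6
  k=2: a=9, p=339, q=55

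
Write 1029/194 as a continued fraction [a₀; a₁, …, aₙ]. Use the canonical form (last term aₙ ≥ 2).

[5; 3, 3, 2, 8]

1029 = 5·194 + 59
194 = 3·59 + 17
59 = 3·17 + 8
17 = 2·8 + 1
8 = 8·1 + 0  (stop)
So 1029/194 = [5; 3, 3, 2, 8].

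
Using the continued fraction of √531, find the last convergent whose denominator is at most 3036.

√531 = [23; 23, 46, …] (period length 2).
Convergents:
  p_0/q_0 = 23/1
  p_1/q_1 = 530/23
  p_2/q_2 = 24403/1059
  p_3/q_3 = 561799/24380
q_2 = 1059 ≤ 3036 < 24380 = q_3, so the answer is 24403/1059.

24403/1059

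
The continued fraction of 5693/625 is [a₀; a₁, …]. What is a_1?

5693 = 9·625 + 68   →  a_0 = 9
625 = 9·68 + 13   →  a_1 = 9

9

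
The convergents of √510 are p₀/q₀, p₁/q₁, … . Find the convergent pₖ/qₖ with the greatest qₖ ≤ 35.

271/12

√510 = [22; 1, 1, 2, 1, 1, 44, …] (period length 6).
Convergents:
  p_0/q_0 = 22/1
  p_1/q_1 = 23/1
  p_2/q_2 = 45/2
  p_3/q_3 = 113/5
  p_4/q_4 = 158/7
  p_5/q_5 = 271/12
  p_6/q_6 = 12082/535
q_5 = 12 ≤ 35 < 535 = q_6, so the answer is 271/12.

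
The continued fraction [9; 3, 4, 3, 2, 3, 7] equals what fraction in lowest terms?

Using pₖ = aₖpₖ₋₁ + pₖ₋₂ and qₖ = aₖqₖ₋₁ + qₖ₋₂:
  k=0: a=9, p=9, q=1
  k=1: a=3, p=28, q=3
  k=2: a=4, p=121, q=13
  k=3: a=3, p=391, q=42
  k=4: a=2, p=903, q=97
  k=5: a=3, p=3100, q=333
  k=6: a=7, p=22603, q=2428

22603/2428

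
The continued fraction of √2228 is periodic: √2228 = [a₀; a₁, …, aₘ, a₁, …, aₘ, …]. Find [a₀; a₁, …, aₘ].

a₀ = ⌊√2228⌋ = 47.
With m₀=0, d₀=1 and mₖ₊₁ = dₖaₖ − mₖ, dₖ₊₁ = (n − mₖ₊₁²)/dₖ, aₖ₊₁ = ⌊(a₀+mₖ₊₁)/dₖ₊₁⌋:
  k=1: m=47, d=19, a=4
  k=2: m=29, d=73, a=1
  k=3: m=44, d=4, a=22
  k=4: m=44, d=73, a=1
  k=5: m=29, d=19, a=4
  k=6: m=47, d=1, a=94
d=1 and a=2a₀=94 at k=6, so the next step gives (m, d) = (47, 19) again — its k=1 value — and the period has length 6.

[47; 4, 1, 22, 1, 4, 94]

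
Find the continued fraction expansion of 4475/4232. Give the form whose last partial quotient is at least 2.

4475 = 1*4232 + 243
4232 = 17*243 + 101
243 = 2*101 + 41
101 = 2*41 + 19
41 = 2*19 + 3
19 = 6*3 + 1
3 = 3*1 + 0  (stop)
So 4475/4232 = [1; 17, 2, 2, 2, 6, 3].

[1; 17, 2, 2, 2, 6, 3]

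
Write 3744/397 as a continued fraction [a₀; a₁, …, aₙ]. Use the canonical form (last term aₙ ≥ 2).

[9; 2, 3, 9, 6]

3744 = 9·397 + 171
397 = 2·171 + 55
171 = 3·55 + 6
55 = 9·6 + 1
6 = 6·1 + 0  (stop)
So 3744/397 = [9; 2, 3, 9, 6].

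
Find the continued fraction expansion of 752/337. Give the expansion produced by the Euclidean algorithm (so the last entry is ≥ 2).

[2; 4, 3, 8, 3]

752 = 2×337 + 78
337 = 4×78 + 25
78 = 3×25 + 3
25 = 8×3 + 1
3 = 3×1 + 0  (stop)
So 752/337 = [2; 4, 3, 8, 3].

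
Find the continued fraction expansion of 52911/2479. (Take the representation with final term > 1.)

52911 = 21*2479 + 852
2479 = 2*852 + 775
852 = 1*775 + 77
775 = 10*77 + 5
77 = 15*5 + 2
5 = 2*2 + 1
2 = 2*1 + 0  (stop)
So 52911/2479 = [21; 2, 1, 10, 15, 2, 2].

[21; 2, 1, 10, 15, 2, 2]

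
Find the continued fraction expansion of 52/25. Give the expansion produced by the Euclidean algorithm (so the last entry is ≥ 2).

52 = 2*25 + 2
25 = 12*2 + 1
2 = 2*1 + 0  (stop)
So 52/25 = [2; 12, 2].

[2; 12, 2]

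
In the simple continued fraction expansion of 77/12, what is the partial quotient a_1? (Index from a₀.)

77 = 6·12 + 5   →  a_0 = 6
12 = 2·5 + 2   →  a_1 = 2

2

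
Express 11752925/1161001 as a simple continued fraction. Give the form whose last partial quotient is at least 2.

11752925 = 10*1161001 + 142915
1161001 = 8*142915 + 17681
142915 = 8*17681 + 1467
17681 = 12*1467 + 77
1467 = 19*77 + 4
77 = 19*4 + 1
4 = 4*1 + 0  (stop)
So 11752925/1161001 = [10; 8, 8, 12, 19, 19, 4].

[10; 8, 8, 12, 19, 19, 4]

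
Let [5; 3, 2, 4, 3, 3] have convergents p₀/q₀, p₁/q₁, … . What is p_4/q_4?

529/100

Using pₖ = aₖpₖ₋₁ + pₖ₋₂, qₖ = aₖqₖ₋₁ + qₖ₋₂ (with p₋₁=1, p₋₂=0, q₋₁=0, q₋₂=1):
  k=0: a=5, p=5, q=1
  k=1: a=3, p=16, q=3
  k=2: a=2, p=37, q=7
  k=3: a=4, p=164, q=31
  k=4: a=3, p=529, q=100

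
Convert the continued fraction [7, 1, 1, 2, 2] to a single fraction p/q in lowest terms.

91/12

Using pₖ = aₖpₖ₋₁ + pₖ₋₂ and qₖ = aₖqₖ₋₁ + qₖ₋₂:
  k=0: a=7, p=7, q=1
  k=1: a=1, p=8, q=1
  k=2: a=1, p=15, q=2
  k=3: a=2, p=38, q=5
  k=4: a=2, p=91, q=12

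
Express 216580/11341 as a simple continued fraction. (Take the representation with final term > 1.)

[19; 10, 3, 3, 15, 2, 3]

216580 = 19×11341 + 1101
11341 = 10×1101 + 331
1101 = 3×331 + 108
331 = 3×108 + 7
108 = 15×7 + 3
7 = 2×3 + 1
3 = 3×1 + 0  (stop)
So 216580/11341 = [19; 10, 3, 3, 15, 2, 3].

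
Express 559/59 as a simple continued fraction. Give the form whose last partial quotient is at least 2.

559 = 9·59 + 28
59 = 2·28 + 3
28 = 9·3 + 1
3 = 3·1 + 0  (stop)
So 559/59 = [9; 2, 9, 3].

[9; 2, 9, 3]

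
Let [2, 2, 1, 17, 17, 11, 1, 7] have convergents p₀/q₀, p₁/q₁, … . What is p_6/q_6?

Using pₖ = aₖpₖ₋₁ + pₖ₋₂, qₖ = aₖqₖ₋₁ + qₖ₋₂ (with p₋₁=1, p₋₂=0, q₋₁=0, q₋₂=1):
  k=0: a=2, p=2, q=1
  k=1: a=2, p=5, q=2
  k=2: a=1, p=7, q=3
  k=3: a=17, p=124, q=53
  k=4: a=17, p=2115, q=904
  k=5: a=11, p=23389, q=9997
  k=6: a=1, p=25504, q=10901

25504/10901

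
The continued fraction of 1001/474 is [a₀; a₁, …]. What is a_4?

1

1001 = 2·474 + 53   →  a_0 = 2
474 = 8·53 + 50   →  a_1 = 8
53 = 1·50 + 3   →  a_2 = 1
50 = 16·3 + 2   →  a_3 = 16
3 = 1·2 + 1   →  a_4 = 1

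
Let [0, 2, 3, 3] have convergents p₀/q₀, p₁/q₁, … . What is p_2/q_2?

3/7

Using pₖ = aₖpₖ₋₁ + pₖ₋₂, qₖ = aₖqₖ₋₁ + qₖ₋₂ (with p₋₁=1, p₋₂=0, q₋₁=0, q₋₂=1):
  k=0: a=0, p=0, q=1
  k=1: a=2, p=1, q=2
  k=2: a=3, p=3, q=7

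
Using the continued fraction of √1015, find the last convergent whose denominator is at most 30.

223/7

√1015 = [31; 1, 6, 10, 2, 10, 6, 1, 62, …] (period length 8).
Convergents:
  p_0/q_0 = 31/1
  p_1/q_1 = 32/1
  p_2/q_2 = 223/7
  p_3/q_3 = 2262/71
q_2 = 7 ≤ 30 < 71 = q_3, so the answer is 223/7.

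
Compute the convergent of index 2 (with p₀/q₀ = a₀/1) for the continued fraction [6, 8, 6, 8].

300/49

Using pₖ = aₖpₖ₋₁ + pₖ₋₂, qₖ = aₖqₖ₋₁ + qₖ₋₂ (with p₋₁=1, p₋₂=0, q₋₁=0, q₋₂=1):
  k=0: a=6, p=6, q=1
  k=1: a=8, p=49, q=8
  k=2: a=6, p=300, q=49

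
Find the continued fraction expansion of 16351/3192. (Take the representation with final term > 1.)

[5; 8, 6, 9, 7]

16351 = 5*3192 + 391
3192 = 8*391 + 64
391 = 6*64 + 7
64 = 9*7 + 1
7 = 7*1 + 0  (stop)
So 16351/3192 = [5; 8, 6, 9, 7].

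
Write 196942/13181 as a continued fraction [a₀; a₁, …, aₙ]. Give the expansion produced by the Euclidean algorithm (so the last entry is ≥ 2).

196942 = 14·13181 + 12408
13181 = 1·12408 + 773
12408 = 16·773 + 40
773 = 19·40 + 13
40 = 3·13 + 1
13 = 13·1 + 0  (stop)
So 196942/13181 = [14; 1, 16, 19, 3, 13].

[14; 1, 16, 19, 3, 13]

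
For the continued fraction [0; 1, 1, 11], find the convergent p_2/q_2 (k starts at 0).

Using pₖ = aₖpₖ₋₁ + pₖ₋₂, qₖ = aₖqₖ₋₁ + qₖ₋₂ (with p₋₁=1, p₋₂=0, q₋₁=0, q₋₂=1):
  k=0: a=0, p=0, q=1
  k=1: a=1, p=1, q=1
  k=2: a=1, p=1, q=2

1/2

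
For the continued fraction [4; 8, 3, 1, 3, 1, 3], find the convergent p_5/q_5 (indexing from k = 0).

647/157

Using pₖ = aₖpₖ₋₁ + pₖ₋₂, qₖ = aₖqₖ₋₁ + qₖ₋₂ (with p₋₁=1, p₋₂=0, q₋₁=0, q₋₂=1):
  k=0: a=4, p=4, q=1
  k=1: a=8, p=33, q=8
  k=2: a=3, p=103, q=25
  k=3: a=1, p=136, q=33
  k=4: a=3, p=511, q=124
  k=5: a=1, p=647, q=157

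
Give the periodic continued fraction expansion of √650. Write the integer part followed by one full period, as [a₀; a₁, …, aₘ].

[25; 2, 50]

a₀ = ⌊√650⌋ = 25.
With m₀=0, d₀=1 and mₖ₊₁ = dₖaₖ − mₖ, dₖ₊₁ = (n − mₖ₊₁²)/dₖ, aₖ₊₁ = ⌊(a₀+mₖ₊₁)/dₖ₊₁⌋:
  k=1: m=25, d=25, a=2
  k=2: m=25, d=1, a=50
d=1 and a=2a₀=50 at k=2, so the next step gives (m, d) = (25, 25) again — its k=1 value — and the period has length 2.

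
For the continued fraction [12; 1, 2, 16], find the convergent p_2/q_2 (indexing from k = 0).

Using pₖ = aₖpₖ₋₁ + pₖ₋₂, qₖ = aₖqₖ₋₁ + qₖ₋₂ (with p₋₁=1, p₋₂=0, q₋₁=0, q₋₂=1):
  k=0: a=12, p=12, q=1
  k=1: a=1, p=13, q=1
  k=2: a=2, p=38, q=3

38/3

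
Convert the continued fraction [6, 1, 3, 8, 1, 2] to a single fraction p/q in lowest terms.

723/107

Fold from the inside: start with 2/1.
  1 + 1/2 = 3/2
  8 + 2/3 = 26/3
  3 + 3/26 = 81/26
  1 + 26/81 = 107/81
  6 + 81/107 = 723/107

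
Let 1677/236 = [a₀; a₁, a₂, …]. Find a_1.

1677 = 7·236 + 25   →  a_0 = 7
236 = 9·25 + 11   →  a_1 = 9

9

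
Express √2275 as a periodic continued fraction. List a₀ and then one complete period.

[47; 1, 2, 3, 2, 1, 94]

a₀ = ⌊√2275⌋ = 47.
With m₀=0, d₀=1 and mₖ₊₁ = dₖaₖ − mₖ, dₖ₊₁ = (n − mₖ₊₁²)/dₖ, aₖ₊₁ = ⌊(a₀+mₖ₊₁)/dₖ₊₁⌋:
  k=1: m=47, d=66, a=1
  k=2: m=19, d=29, a=2
  k=3: m=39, d=26, a=3
  k=4: m=39, d=29, a=2
  k=5: m=19, d=66, a=1
  k=6: m=47, d=1, a=94
d=1 and a=2a₀=94 at k=6, so the next step gives (m, d) = (47, 66) again — its k=1 value — and the period has length 6.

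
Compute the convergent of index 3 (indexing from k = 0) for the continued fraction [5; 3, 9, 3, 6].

463/87

Using pₖ = aₖpₖ₋₁ + pₖ₋₂, qₖ = aₖqₖ₋₁ + qₖ₋₂ (with p₋₁=1, p₋₂=0, q₋₁=0, q₋₂=1):
  k=0: a=5, p=5, q=1
  k=1: a=3, p=16, q=3
  k=2: a=9, p=149, q=28
  k=3: a=3, p=463, q=87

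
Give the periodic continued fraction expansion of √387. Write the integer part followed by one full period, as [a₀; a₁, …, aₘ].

[19; 1, 2, 19, 2, 1, 38]

a₀ = ⌊√387⌋ = 19.
With m₀=0, d₀=1 and mₖ₊₁ = dₖaₖ − mₖ, dₖ₊₁ = (n − mₖ₊₁²)/dₖ, aₖ₊₁ = ⌊(a₀+mₖ₊₁)/dₖ₊₁⌋:
  k=1: m=19, d=26, a=1
  k=2: m=7, d=13, a=2
  k=3: m=19, d=2, a=19
  k=4: m=19, d=13, a=2
  k=5: m=7, d=26, a=1
  k=6: m=19, d=1, a=38
d=1 and a=2a₀=38 at k=6, so the next step gives (m, d) = (19, 26) again — its k=1 value — and the period has length 6.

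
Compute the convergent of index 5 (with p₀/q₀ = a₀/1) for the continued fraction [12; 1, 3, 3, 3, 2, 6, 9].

Using pₖ = aₖpₖ₋₁ + pₖ₋₂, qₖ = aₖqₖ₋₁ + qₖ₋₂ (with p₋₁=1, p₋₂=0, q₋₁=0, q₋₂=1):
  k=0: a=12, p=12, q=1
  k=1: a=1, p=13, q=1
  k=2: a=3, p=51, q=4
  k=3: a=3, p=166, q=13
  k=4: a=3, p=549, q=43
  k=5: a=2, p=1264, q=99

1264/99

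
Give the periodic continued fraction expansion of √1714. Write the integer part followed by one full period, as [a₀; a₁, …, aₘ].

a₀ = ⌊√1714⌋ = 41.
With m₀=0, d₀=1 and mₖ₊₁ = dₖaₖ − mₖ, dₖ₊₁ = (n − mₖ₊₁²)/dₖ, aₖ₊₁ = ⌊(a₀+mₖ₊₁)/dₖ₊₁⌋:
  k=1: m=41, d=33, a=2
  k=2: m=25, d=33, a=2
  k=3: m=41, d=1, a=82
d=1 and a=2a₀=82 at k=3, so the next step gives (m, d) = (41, 33) again — its k=1 value — and the period has length 3.

[41; 2, 2, 82]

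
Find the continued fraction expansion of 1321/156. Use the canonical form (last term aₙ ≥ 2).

1321 = 8×156 + 73
156 = 2×73 + 10
73 = 7×10 + 3
10 = 3×3 + 1
3 = 3×1 + 0  (stop)
So 1321/156 = [8; 2, 7, 3, 3].

[8; 2, 7, 3, 3]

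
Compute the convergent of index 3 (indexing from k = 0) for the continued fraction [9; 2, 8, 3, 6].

Using pₖ = aₖpₖ₋₁ + pₖ₋₂, qₖ = aₖqₖ₋₁ + qₖ₋₂ (with p₋₁=1, p₋₂=0, q₋₁=0, q₋₂=1):
  k=0: a=9, p=9, q=1
  k=1: a=2, p=19, q=2
  k=2: a=8, p=161, q=17
  k=3: a=3, p=502, q=53

502/53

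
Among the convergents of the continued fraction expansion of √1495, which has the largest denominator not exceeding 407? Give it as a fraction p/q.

√1495 = [38; 1, 1, 1, 76, …] (period length 4).
Convergents:
  p_0/q_0 = 38/1
  p_1/q_1 = 39/1
  p_2/q_2 = 77/2
  p_3/q_3 = 116/3
  p_4/q_4 = 8893/230
  p_5/q_5 = 9009/233
  p_6/q_6 = 17902/463
q_5 = 233 ≤ 407 < 463 = q_6, so the answer is 9009/233.

9009/233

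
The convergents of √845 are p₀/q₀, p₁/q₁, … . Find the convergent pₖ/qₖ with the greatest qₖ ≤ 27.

√845 = [29; 14, 1, 1, 14, 58, …] (period length 5).
Convergents:
  p_0/q_0 = 29/1
  p_1/q_1 = 407/14
  p_2/q_2 = 436/15
  p_3/q_3 = 843/29
q_2 = 15 ≤ 27 < 29 = q_3, so the answer is 436/15.

436/15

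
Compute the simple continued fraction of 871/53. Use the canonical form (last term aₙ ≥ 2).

[16; 2, 3, 3, 2]

871 = 16*53 + 23
53 = 2*23 + 7
23 = 3*7 + 2
7 = 3*2 + 1
2 = 2*1 + 0  (stop)
So 871/53 = [16; 2, 3, 3, 2].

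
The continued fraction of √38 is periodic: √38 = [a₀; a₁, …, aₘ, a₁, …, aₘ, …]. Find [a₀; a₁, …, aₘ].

a₀ = ⌊√38⌋ = 6.

[6; 6, 12]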